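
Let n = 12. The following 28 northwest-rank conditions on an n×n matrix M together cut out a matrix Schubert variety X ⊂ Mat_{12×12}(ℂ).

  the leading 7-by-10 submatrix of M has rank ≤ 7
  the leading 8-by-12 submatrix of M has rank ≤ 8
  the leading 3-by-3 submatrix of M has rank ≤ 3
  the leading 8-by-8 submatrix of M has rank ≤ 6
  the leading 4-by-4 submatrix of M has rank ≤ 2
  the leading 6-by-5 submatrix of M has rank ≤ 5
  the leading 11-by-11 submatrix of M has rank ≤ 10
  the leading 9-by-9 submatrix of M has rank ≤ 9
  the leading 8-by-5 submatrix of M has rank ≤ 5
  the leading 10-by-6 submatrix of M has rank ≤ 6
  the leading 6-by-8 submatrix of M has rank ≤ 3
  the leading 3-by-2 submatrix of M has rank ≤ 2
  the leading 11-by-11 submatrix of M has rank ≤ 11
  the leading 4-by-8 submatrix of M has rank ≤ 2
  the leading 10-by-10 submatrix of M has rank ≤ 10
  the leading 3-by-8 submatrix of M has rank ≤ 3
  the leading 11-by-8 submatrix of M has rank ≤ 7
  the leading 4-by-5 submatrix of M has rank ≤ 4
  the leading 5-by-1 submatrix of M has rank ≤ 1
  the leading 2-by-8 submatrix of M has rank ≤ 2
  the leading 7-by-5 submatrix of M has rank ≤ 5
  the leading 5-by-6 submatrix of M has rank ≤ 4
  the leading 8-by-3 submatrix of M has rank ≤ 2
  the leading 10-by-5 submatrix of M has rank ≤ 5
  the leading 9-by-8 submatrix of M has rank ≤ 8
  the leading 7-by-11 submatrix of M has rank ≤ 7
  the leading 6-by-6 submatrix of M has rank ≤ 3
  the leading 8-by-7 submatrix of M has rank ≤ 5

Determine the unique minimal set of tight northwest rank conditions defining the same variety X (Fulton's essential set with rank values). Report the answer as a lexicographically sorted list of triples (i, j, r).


Computing R[i][j] = min implied NW-rank bound (n=12, 28 conditions):

  1 | 1 | 1 | 1 | 1 | 1 | 1 | 1 | 1 | 1 | 1 | 1
  1 | 2 | 2 | 2 | 2 | 2 | 2 | 2 | 2 | 2 | 2 | 2
  1 | 2 | 2 | 2 | 2 | 2 | 2 | 2 | 3 | 3 | 3 | 3
  1 | 2 | 2 | 2 | 2 | 2 | 2 | 2 | 3 | 4 | 4 | 4
  1 | 2 | 2 | 3 | 3 | 3 | 3 | 3 | 4 | 5 | 5 | 5
  1 | 2 | 2 | 3 | 3 | 3 | 3 | 3 | 4 | 5 | 6 | 6
  1 | 2 | 2 | 3 | 4 | 4 | 4 | 4 | 5 | 6 | 7 | 7
  1 | 2 | 2 | 3 | 4 | 5 | 5 | 5 | 6 | 7 | 8 | 8
  1 | 2 | 3 | 4 | 5 | 6 | 6 | 6 | 7 | 8 | 9 | 9
  1 | 2 | 3 | 4 | 5 | 6 | 7 | 7 | 8 | 9 | 10 | 10
  1 | 2 | 3 | 4 | 5 | 6 | 7 | 7 | 8 | 9 | 10 | 11
  1 | 2 | 3 | 4 | 5 | 6 | 7 | 8 | 9 | 10 | 11 | 12

second differences of R give the permutation w = (1, 2, 9, 10, 4, 11, 5, 6, 3, 7, 12, 8).

Rothe diagram D(w) (21 cells), 4 SE-corners (essential conditions):

[(4, 8, 2), (6, 8, 3), (8, 3, 2), (11, 8, 7)]


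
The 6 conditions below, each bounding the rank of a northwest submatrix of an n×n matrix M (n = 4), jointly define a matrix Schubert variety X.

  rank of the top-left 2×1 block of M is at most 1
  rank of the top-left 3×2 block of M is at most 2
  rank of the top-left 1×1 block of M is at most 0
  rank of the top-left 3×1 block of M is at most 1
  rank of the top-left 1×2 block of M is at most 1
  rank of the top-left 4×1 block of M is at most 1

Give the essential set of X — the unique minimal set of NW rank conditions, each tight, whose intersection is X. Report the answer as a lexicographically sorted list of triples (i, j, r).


Rank table r_w(4×4) implied by the 6 constraints:

  row 1: 0 1 1 1
  row 2: 1 2 2 2
  row 3: 1 2 3 3
  row 4: 1 2 3 4

reading off 1-entries of Δ²R: w = (2, 1, 3, 4).

D(w) has 1 cell with 1 SE-corner; essential set:

[(1, 1, 0)]


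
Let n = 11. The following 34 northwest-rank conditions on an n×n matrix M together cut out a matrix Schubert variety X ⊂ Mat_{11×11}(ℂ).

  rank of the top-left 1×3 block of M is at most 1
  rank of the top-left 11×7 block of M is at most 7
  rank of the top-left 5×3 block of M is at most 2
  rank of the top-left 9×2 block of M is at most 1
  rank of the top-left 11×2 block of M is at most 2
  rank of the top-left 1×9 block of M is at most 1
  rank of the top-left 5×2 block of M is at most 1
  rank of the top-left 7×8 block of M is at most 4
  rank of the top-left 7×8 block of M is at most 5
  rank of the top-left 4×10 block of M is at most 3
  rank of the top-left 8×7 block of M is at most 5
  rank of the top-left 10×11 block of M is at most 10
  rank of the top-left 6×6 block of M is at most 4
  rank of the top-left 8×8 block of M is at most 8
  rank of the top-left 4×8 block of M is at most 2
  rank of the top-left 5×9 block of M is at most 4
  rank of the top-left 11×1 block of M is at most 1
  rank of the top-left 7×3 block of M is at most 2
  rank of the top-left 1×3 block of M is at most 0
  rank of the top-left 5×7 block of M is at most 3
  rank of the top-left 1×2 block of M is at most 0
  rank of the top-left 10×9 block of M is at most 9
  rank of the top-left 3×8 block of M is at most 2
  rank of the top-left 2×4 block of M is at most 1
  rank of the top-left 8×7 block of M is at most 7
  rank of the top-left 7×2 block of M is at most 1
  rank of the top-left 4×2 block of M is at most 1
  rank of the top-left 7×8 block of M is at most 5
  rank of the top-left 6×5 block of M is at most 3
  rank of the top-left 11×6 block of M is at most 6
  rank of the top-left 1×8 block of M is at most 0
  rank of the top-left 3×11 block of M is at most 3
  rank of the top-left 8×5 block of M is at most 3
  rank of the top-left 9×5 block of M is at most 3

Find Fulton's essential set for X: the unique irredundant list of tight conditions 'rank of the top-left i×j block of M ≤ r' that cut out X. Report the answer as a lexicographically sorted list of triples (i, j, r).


Recovering R(i,j) via the rank-extension bound from the 34 conditions:

  0  0  0  0  0  0  0  0  1  1  1
  1  1  1  1  1  1  1  1  2  2  2
  1  1  2  2  2  2  2  2  3  3  3
  1  1  2  2  2  2  2  2  3  3  4
  1  1  2  3  3  3  3  3  4  4  5
  1  1  2  3  3  4  4  4  5  5  6
  1  1  2  3  3  4  4  4  5  6  7
  1  1  2  3  3  4  5  5  6  7  8
  1  1  2  3  3  4  5  6  7  8  9
  1  2  3  4  4  5  6  7  8  9  10
  1  2  3  4  5  6  7  8  9  10  11

so w = (9, 1, 3, 11, 4, 6, 10, 7, 8, 2, 5).

Rothe diagram D(w) (27 cells), 6 SE-corners (essential conditions):

[(1, 8, 0), (4, 8, 2), (4, 10, 3), (7, 8, 4), (9, 2, 1), (9, 5, 3)]


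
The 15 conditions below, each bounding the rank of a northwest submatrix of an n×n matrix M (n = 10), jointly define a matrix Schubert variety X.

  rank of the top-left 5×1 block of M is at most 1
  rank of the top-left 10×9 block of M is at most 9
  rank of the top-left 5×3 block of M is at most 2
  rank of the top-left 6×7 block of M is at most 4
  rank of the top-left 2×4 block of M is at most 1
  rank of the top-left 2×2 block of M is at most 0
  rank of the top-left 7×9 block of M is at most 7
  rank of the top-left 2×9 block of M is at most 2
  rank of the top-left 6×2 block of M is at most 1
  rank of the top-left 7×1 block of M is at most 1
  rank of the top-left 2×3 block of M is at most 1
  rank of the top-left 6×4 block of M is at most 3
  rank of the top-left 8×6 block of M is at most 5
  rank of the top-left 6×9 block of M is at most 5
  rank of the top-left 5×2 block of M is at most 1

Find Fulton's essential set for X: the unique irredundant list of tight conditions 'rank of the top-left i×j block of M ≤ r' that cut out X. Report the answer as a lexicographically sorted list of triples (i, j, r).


Propagating the 15 rank bounds to every northwest block:

  row 1: 0 | 0 | 1 | 1 | 1 | 1 | 1 | 1 | 1 | 1
  row 2: 0 | 0 | 1 | 1 | 2 | 2 | 2 | 2 | 2 | 2
  row 3: 1 | 1 | 2 | 2 | 3 | 3 | 3 | 3 | 3 | 3
  row 4: 1 | 1 | 2 | 3 | 4 | 4 | 4 | 4 | 4 | 4
  row 5: 1 | 1 | 2 | 3 | 4 | 4 | 4 | 5 | 5 | 5
  row 6: 1 | 1 | 2 | 3 | 4 | 4 | 4 | 5 | 5 | 6
  row 7: 1 | 2 | 3 | 4 | 5 | 5 | 5 | 6 | 6 | 7
  row 8: 1 | 2 | 3 | 4 | 5 | 5 | 6 | 7 | 7 | 8
  row 9: 1 | 2 | 3 | 4 | 5 | 6 | 7 | 8 | 8 | 9
  row 10: 1 | 2 | 3 | 4 | 5 | 6 | 7 | 8 | 9 | 10

reading off 1-entries of Δ²R: w = (3, 5, 1, 4, 8, 10, 2, 7, 6, 9).

|D(w)|=14, |Ess(w)|=6:

[(2, 2, 0), (2, 4, 1), (6, 2, 1), (6, 7, 4), (6, 9, 5), (8, 6, 5)]


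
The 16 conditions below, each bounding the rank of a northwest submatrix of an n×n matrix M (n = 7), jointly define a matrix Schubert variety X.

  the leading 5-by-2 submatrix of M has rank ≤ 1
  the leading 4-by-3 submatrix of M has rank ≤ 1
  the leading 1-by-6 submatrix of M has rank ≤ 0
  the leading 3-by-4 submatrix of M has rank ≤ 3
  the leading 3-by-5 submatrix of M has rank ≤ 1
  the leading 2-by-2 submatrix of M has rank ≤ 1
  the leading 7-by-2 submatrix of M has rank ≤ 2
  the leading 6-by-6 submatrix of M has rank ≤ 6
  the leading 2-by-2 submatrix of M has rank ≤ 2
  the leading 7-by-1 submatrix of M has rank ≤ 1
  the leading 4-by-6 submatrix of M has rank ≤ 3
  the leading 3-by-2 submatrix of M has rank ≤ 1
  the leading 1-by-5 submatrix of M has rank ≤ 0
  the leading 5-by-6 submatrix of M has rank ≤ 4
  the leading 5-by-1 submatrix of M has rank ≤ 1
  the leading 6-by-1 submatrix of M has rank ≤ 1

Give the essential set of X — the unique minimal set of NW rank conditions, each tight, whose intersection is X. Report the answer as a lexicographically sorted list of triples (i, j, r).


Reconstructing r_w from the 16 given conditions:

  R[1]: 0, 0, 0, 0, 0, 0, 1
  R[2]: 1, 1, 1, 1, 1, 1, 2
  R[3]: 1, 1, 1, 1, 1, 2, 3
  R[4]: 1, 1, 1, 2, 2, 3, 4
  R[5]: 1, 1, 2, 3, 3, 4, 5
  R[6]: 1, 2, 3, 4, 4, 5, 6
  R[7]: 1, 2, 3, 4, 5, 6, 7

hence w(1..7) = (7, 1, 6, 4, 3, 2, 5).

|D(w)|=13, |Ess(w)|=4:

[(1, 6, 0), (3, 5, 1), (4, 3, 1), (5, 2, 1)]


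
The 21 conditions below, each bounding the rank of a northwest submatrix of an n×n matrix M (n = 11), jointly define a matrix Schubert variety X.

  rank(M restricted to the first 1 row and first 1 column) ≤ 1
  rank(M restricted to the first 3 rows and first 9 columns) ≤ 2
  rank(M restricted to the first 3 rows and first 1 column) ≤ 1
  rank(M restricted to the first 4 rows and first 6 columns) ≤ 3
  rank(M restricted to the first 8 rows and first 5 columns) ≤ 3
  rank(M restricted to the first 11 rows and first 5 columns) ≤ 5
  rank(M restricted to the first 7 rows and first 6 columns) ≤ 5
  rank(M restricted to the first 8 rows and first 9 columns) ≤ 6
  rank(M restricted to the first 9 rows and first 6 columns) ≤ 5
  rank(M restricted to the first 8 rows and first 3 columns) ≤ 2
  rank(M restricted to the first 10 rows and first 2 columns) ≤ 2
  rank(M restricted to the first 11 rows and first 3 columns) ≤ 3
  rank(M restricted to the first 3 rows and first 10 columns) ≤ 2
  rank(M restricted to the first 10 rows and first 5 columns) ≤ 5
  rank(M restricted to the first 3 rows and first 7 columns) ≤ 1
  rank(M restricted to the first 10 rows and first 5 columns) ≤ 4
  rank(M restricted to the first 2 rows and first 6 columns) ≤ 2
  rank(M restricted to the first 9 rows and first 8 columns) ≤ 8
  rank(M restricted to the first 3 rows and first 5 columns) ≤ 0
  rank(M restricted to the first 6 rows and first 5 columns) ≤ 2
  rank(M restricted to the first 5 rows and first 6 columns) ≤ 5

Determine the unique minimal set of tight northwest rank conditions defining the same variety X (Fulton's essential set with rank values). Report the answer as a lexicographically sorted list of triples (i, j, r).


Recovering R(i,j) via the rank-extension bound from the 21 conditions:

  row 1: 0  0  0  0  0  1  1  1  1  1  1
  row 2: 0  0  0  0  0  1  1  2  2  2  2
  row 3: 0  0  0  0  0  1  1  2  2  2  3
  row 4: 1  1  1  1  1  2  2  3  3  3  4
  row 5: 1  2  2  2  2  3  3  4  4  4  5
  row 6: 1  2  2  2  2  3  4  5  5  5  6
  row 7: 1  2  2  3  3  4  5  6  6  6  7
  row 8: 1  2  2  3  3  4  5  6  6  7  8
  row 9: 1  2  3  4  4  5  6  7  7  8  9
  row 10: 1  2  3  4  4  5  6  7  8  9  10
  row 11: 1  2  3  4  5  6  7  8  9  10  11

giving w = (6, 8, 11, 1, 2, 7, 4, 10, 3, 9, 5) via Δ²R.

ℓ(w)=27; the 8 essential cells (i,j,r):

[(3, 5, 0), (3, 7, 1), (3, 10, 2), (6, 5, 2), (8, 3, 2), (8, 5, 3), (8, 9, 6), (10, 5, 4)]


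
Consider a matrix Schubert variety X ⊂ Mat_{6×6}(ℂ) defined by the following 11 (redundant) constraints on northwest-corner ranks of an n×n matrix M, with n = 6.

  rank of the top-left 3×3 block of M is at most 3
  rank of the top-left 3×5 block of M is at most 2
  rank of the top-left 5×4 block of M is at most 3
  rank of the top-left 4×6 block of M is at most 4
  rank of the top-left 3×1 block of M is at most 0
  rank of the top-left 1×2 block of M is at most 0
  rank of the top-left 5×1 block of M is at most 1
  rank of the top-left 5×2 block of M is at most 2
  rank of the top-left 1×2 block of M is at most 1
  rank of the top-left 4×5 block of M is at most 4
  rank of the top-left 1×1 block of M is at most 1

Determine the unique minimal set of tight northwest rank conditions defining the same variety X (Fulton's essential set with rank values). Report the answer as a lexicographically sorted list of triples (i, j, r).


The tightest implied rank at each (i,j), from the 11 conditions:

  i=1: 0 | 0 | 1 | 1 | 1 | 1
  i=2: 0 | 1 | 2 | 2 | 2 | 2
  i=3: 0 | 1 | 2 | 2 | 2 | 3
  i=4: 1 | 2 | 3 | 3 | 3 | 4
  i=5: 1 | 2 | 3 | 3 | 4 | 5
  i=6: 1 | 2 | 3 | 4 | 5 | 6

the unique w with this rank table is (3, 2, 6, 1, 5, 4).

D(w) has 7 cells with 4 SE-corners; essential set:

[(1, 2, 0), (3, 1, 0), (3, 5, 2), (5, 4, 3)]


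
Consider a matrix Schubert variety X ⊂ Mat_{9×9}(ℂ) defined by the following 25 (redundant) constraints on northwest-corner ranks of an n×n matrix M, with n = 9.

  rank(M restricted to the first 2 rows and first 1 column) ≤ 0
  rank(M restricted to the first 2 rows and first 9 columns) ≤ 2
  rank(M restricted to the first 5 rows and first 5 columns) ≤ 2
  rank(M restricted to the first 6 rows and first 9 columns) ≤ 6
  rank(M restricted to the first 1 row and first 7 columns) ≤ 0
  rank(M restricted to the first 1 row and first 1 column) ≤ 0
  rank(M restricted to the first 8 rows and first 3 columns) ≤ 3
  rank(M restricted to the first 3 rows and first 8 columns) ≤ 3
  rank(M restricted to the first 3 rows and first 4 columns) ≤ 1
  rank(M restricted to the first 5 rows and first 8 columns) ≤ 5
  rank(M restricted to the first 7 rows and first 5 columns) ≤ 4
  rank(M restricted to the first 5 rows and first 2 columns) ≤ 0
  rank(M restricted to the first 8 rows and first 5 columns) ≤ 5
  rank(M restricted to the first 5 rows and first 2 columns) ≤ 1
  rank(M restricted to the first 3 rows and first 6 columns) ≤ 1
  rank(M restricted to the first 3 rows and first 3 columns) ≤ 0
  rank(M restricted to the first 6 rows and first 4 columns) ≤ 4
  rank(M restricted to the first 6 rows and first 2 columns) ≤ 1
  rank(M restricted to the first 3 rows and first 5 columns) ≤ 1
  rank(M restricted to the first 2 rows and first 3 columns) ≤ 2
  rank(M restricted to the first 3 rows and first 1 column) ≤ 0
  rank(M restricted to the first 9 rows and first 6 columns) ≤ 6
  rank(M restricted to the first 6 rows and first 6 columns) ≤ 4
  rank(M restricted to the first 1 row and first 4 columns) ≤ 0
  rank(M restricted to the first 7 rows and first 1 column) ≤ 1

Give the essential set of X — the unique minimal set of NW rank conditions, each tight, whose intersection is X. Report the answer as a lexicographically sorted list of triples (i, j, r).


Rank table r_w(9×9) implied by the 25 constraints:

  i=1: 0 | 0 | 0 | 0 | 0 | 0 | 0 | 1 | 1
  i=2: 0 | 0 | 0 | 1 | 1 | 1 | 1 | 2 | 2
  i=3: 0 | 0 | 0 | 1 | 1 | 1 | 2 | 3 | 3
  i=4: 0 | 0 | 1 | 2 | 2 | 2 | 3 | 4 | 4
  i=5: 0 | 0 | 1 | 2 | 2 | 3 | 4 | 5 | 5
  i=6: 1 | 1 | 2 | 3 | 3 | 4 | 5 | 6 | 6
  i=7: 1 | 2 | 3 | 4 | 4 | 5 | 6 | 7 | 7
  i=8: 1 | 2 | 3 | 4 | 5 | 6 | 7 | 8 | 8
  i=9: 1 | 2 | 3 | 4 | 5 | 6 | 7 | 8 | 9

reading off 1-entries of Δ²R: w = (8, 4, 7, 3, 6, 1, 2, 5, 9).

Rothe diagram D(w) (20 cells), 5 SE-corners (essential conditions):

[(1, 7, 0), (3, 3, 0), (3, 6, 1), (5, 2, 0), (5, 5, 2)]


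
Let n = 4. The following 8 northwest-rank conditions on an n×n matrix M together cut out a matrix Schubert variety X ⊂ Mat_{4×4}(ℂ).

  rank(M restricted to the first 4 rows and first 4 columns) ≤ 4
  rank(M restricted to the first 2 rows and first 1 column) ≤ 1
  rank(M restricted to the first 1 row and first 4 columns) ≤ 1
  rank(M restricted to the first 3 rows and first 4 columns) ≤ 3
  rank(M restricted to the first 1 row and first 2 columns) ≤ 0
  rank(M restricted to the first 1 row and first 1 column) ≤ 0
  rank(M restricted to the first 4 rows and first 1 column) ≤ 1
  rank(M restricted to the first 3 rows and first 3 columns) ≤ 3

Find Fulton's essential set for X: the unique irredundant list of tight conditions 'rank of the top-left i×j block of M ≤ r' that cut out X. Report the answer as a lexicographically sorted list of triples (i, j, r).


The tightest implied rank at each (i,j), from the 8 conditions:

  R[1]: 0 0 1 1
  R[2]: 1 1 2 2
  R[3]: 1 2 3 3
  R[4]: 1 2 3 4

giving w = (3, 1, 2, 4) via Δ²R.

D(w) has 2 cells with 1 SE-corner; essential set:

[(1, 2, 0)]


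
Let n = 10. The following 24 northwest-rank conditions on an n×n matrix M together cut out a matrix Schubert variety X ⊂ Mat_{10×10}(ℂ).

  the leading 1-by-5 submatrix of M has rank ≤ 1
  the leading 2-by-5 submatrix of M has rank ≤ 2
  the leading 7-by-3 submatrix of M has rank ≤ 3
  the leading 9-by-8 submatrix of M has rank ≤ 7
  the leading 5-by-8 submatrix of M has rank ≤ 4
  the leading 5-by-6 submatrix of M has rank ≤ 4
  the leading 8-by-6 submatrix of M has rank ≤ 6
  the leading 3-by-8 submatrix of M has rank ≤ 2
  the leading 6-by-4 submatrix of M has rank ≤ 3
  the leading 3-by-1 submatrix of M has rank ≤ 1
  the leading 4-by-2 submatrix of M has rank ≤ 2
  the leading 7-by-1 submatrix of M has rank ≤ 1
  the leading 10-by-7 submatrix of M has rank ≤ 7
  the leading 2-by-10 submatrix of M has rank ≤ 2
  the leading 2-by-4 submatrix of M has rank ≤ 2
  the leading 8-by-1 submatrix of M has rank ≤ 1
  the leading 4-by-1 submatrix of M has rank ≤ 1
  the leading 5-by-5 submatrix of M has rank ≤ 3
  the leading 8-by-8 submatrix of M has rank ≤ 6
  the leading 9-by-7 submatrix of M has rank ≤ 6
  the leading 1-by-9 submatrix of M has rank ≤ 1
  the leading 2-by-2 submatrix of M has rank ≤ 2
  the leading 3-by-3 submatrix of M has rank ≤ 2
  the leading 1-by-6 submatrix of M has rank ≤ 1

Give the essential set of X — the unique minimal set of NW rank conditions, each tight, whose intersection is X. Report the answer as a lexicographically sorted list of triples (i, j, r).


Reconstructing r_w from the 24 given conditions:

  1 1 1 1 1 1 1 1 1 1
  1 2 2 2 2 2 2 2 2 2
  1 2 2 2 2 2 2 2 3 3
  1 2 3 3 3 3 3 3 4 4
  1 2 3 3 3 4 4 4 5 5
  1 2 3 3 4 5 5 5 6 6
  1 2 3 4 5 6 6 6 7 7
  1 2 3 4 5 6 6 6 7 8
  1 2 3 4 5 6 6 7 8 9
  1 2 3 4 5 6 7 8 9 10

giving w = (1, 2, 9, 3, 6, 5, 4, 10, 8, 7) via Δ²R.

ℓ(w)=12; the 5 essential cells (i,j,r):

[(3, 8, 2), (5, 5, 3), (6, 4, 3), (8, 8, 6), (9, 7, 6)]


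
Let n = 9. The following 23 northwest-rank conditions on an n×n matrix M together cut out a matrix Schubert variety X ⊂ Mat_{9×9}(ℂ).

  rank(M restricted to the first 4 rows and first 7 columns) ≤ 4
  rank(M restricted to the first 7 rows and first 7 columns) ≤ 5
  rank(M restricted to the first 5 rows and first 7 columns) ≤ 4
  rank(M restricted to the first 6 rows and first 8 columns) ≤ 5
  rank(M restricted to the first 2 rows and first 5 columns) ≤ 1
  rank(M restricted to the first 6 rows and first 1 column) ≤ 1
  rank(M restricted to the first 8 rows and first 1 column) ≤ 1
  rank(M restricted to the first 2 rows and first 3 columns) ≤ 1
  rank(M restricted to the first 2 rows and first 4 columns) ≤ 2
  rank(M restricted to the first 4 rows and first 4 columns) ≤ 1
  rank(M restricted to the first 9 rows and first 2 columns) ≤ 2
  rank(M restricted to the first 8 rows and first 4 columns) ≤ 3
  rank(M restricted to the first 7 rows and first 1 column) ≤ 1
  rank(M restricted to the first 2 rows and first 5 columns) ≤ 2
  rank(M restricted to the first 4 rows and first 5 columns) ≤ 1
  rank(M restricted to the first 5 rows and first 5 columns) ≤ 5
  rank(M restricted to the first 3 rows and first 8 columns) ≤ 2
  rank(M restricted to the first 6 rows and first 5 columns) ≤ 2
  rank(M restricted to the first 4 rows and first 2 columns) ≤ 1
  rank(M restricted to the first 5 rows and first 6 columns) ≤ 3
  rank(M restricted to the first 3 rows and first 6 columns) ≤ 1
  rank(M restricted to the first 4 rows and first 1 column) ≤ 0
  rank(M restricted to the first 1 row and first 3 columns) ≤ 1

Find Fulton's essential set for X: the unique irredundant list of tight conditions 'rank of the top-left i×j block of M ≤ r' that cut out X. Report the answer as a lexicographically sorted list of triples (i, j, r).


Rank table r_w(9×9) implied by the 23 constraints:

  i=1: 0 | 1 | 1 | 1 | 1 | 1 | 1 | 1 | 1
  i=2: 0 | 1 | 1 | 1 | 1 | 1 | 2 | 2 | 2
  i=3: 0 | 1 | 1 | 1 | 1 | 1 | 2 | 2 | 3
  i=4: 0 | 1 | 1 | 1 | 1 | 2 | 3 | 3 | 4
  i=5: 1 | 2 | 2 | 2 | 2 | 3 | 4 | 4 | 5
  i=6: 1 | 2 | 2 | 2 | 2 | 3 | 4 | 5 | 6
  i=7: 1 | 2 | 3 | 3 | 3 | 4 | 5 | 6 | 7
  i=8: 1 | 2 | 3 | 3 | 4 | 5 | 6 | 7 | 8
  i=9: 1 | 2 | 3 | 4 | 5 | 6 | 7 | 8 | 9

giving w = (2, 7, 9, 6, 1, 8, 3, 5, 4) via Δ²R.

Rothe diagram D(w) (20 cells), 6 SE-corners (essential conditions):

[(3, 6, 1), (3, 8, 2), (4, 1, 0), (4, 5, 1), (6, 5, 2), (8, 4, 3)]


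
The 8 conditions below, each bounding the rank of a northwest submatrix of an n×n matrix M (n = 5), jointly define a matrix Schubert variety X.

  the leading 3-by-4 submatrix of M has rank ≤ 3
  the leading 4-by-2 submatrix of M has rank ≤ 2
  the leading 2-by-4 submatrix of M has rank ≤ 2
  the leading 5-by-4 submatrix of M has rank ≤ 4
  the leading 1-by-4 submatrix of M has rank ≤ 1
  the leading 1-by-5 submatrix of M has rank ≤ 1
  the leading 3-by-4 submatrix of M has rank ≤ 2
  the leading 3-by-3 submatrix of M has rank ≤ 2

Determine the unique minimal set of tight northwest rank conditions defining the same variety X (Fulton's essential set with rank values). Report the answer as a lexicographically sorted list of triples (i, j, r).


The tightest implied rank at each (i,j), from the 8 conditions:

  1 1 1 1 1
  1 2 2 2 2
  1 2 2 2 3
  1 2 3 3 4
  1 2 3 4 5

hence w(1..5) = (1, 2, 5, 3, 4).

Fulton essential set (1 of the 2 Rothe cells):

[(3, 4, 2)]


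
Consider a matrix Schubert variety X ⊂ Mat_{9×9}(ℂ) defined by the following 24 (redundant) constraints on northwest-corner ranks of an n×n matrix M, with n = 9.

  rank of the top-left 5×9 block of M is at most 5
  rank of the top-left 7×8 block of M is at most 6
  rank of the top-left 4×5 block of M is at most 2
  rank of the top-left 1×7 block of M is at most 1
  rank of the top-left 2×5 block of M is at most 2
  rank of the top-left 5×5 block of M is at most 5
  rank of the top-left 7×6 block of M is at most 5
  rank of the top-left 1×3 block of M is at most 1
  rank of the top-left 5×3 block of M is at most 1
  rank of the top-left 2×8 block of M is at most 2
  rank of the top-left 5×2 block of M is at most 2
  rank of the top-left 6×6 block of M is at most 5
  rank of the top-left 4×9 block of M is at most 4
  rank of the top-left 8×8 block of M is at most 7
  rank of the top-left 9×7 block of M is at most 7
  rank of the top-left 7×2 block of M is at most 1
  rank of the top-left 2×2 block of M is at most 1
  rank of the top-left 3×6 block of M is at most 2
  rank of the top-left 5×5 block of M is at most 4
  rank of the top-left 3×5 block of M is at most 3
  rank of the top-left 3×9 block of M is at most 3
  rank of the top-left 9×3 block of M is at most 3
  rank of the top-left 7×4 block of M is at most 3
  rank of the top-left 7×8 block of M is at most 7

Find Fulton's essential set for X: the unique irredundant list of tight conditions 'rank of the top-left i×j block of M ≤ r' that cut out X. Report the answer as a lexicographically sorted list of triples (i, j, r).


Reconstructing r_w from the 24 given conditions:

  i=1: 1, 1, 1, 1, 1, 1, 1, 1, 1
  i=2: 1, 1, 1, 2, 2, 2, 2, 2, 2
  i=3: 1, 1, 1, 2, 2, 2, 3, 3, 3
  i=4: 1, 1, 1, 2, 2, 3, 4, 4, 4
  i=5: 1, 1, 1, 2, 3, 4, 5, 5, 5
  i=6: 1, 1, 2, 3, 4, 5, 6, 6, 6
  i=7: 1, 1, 2, 3, 4, 5, 6, 6, 7
  i=8: 1, 2, 3, 4, 5, 6, 7, 7, 8
  i=9: 1, 2, 3, 4, 5, 6, 7, 8, 9

second differences of R give the permutation w = (1, 4, 7, 6, 5, 3, 9, 2, 8).

Rothe diagram D(w) (14 cells), 5 SE-corners (essential conditions):

[(3, 6, 2), (4, 5, 2), (5, 3, 1), (7, 2, 1), (7, 8, 6)]


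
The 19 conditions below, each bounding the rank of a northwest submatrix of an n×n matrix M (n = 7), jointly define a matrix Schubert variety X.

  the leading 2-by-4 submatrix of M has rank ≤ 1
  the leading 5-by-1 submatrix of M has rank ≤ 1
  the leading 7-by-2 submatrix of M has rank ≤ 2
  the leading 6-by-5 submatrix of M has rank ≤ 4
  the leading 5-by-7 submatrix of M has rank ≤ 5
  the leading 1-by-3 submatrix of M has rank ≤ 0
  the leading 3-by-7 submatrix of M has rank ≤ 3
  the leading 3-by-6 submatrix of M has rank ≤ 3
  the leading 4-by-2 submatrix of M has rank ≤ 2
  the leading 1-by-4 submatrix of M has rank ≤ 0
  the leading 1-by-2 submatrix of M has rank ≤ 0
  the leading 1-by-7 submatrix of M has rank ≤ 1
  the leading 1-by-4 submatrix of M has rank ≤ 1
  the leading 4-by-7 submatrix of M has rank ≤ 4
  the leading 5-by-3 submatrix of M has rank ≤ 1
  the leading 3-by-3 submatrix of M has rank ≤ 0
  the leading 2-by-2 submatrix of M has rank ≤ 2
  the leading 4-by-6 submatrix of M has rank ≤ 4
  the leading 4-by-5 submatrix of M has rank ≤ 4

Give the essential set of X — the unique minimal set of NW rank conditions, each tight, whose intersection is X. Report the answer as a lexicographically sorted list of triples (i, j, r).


Computing R[i][j] = min implied NW-rank bound (n=7, 19 conditions):

  row 1: 0 | 0 | 0 | 0 | 1 | 1 | 1
  row 2: 0 | 0 | 0 | 1 | 2 | 2 | 2
  row 3: 0 | 0 | 0 | 1 | 2 | 3 | 3
  row 4: 1 | 1 | 1 | 2 | 3 | 4 | 4
  row 5: 1 | 1 | 1 | 2 | 3 | 4 | 5
  row 6: 1 | 2 | 2 | 3 | 4 | 5 | 6
  row 7: 1 | 2 | 3 | 4 | 5 | 6 | 7

the unique w with this rank table is (5, 4, 6, 1, 7, 2, 3).

|D(w)|=12, |Ess(w)|=3:

[(1, 4, 0), (3, 3, 0), (5, 3, 1)]


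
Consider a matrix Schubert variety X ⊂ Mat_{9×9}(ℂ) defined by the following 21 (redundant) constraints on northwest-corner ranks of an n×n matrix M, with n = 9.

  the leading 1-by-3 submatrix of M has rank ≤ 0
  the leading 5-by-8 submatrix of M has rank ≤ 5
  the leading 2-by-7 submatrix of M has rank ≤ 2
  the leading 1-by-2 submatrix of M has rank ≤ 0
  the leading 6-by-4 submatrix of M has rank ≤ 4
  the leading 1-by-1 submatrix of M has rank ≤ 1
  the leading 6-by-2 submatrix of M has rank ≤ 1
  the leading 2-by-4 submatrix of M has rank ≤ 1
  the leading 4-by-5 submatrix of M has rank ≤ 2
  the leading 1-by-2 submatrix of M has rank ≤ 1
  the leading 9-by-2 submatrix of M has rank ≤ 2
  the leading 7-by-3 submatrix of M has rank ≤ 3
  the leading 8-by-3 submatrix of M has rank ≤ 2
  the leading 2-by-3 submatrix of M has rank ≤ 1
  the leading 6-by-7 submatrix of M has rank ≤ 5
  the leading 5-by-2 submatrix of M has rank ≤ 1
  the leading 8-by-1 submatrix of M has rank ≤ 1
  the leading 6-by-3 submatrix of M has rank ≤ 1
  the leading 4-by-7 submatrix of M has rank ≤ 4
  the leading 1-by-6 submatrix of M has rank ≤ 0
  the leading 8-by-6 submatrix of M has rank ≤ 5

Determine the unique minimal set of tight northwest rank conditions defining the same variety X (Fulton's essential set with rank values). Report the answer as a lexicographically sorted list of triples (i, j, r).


Reconstructing r_w from the 21 given conditions:

  R[1]: 0, 0, 0, 0, 0, 0, 1, 1, 1
  R[2]: 1, 1, 1, 1, 1, 1, 2, 2, 2
  R[3]: 1, 1, 1, 2, 2, 2, 3, 3, 3
  R[4]: 1, 1, 1, 2, 2, 3, 4, 4, 4
  R[5]: 1, 1, 1, 2, 3, 4, 5, 5, 5
  R[6]: 1, 1, 1, 2, 3, 4, 5, 6, 6
  R[7]: 1, 2, 2, 3, 4, 5, 6, 7, 7
  R[8]: 1, 2, 2, 3, 4, 5, 6, 7, 8
  R[9]: 1, 2, 3, 4, 5, 6, 7, 8, 9

second differences of R give the permutation w = (7, 1, 4, 6, 5, 8, 2, 9, 3).

Rothe diagram D(w) (16 cells), 4 SE-corners (essential conditions):

[(1, 6, 0), (4, 5, 2), (6, 3, 1), (8, 3, 2)]


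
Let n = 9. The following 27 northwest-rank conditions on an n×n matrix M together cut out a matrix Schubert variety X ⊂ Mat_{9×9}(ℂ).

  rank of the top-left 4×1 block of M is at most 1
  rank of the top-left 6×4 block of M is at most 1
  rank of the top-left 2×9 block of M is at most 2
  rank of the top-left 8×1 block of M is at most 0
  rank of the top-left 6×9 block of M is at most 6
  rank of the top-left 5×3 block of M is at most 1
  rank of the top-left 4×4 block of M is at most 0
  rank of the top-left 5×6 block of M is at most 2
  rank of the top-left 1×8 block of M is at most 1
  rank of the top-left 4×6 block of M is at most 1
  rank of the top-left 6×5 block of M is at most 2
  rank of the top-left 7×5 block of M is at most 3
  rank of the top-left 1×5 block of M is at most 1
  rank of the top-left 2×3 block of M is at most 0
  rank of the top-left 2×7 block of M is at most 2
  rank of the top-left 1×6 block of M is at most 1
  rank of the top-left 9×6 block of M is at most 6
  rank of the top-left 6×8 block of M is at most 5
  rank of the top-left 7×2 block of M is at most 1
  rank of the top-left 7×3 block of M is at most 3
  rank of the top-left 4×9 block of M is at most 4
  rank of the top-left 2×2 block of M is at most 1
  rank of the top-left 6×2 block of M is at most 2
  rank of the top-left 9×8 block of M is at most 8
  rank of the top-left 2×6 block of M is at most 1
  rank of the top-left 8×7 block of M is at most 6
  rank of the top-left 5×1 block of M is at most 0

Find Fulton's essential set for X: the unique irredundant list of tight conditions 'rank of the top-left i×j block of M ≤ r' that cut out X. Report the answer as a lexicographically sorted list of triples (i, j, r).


Propagating the 27 rank bounds to every northwest block:

  R[1]: 0 0 0 0 1 1 1 1 1
  R[2]: 0 0 0 0 1 1 2 2 2
  R[3]: 0 0 0 0 1 1 2 3 3
  R[4]: 0 0 0 0 1 1 2 3 4
  R[5]: 0 1 1 1 2 2 3 4 5
  R[6]: 0 1 1 1 2 3 4 5 6
  R[7]: 0 1 2 2 3 4 5 6 7
  R[8]: 0 1 2 3 4 5 6 7 8
  R[9]: 1 2 3 4 5 6 7 8 9

giving w = (5, 7, 8, 9, 2, 6, 3, 4, 1) via Δ²R.

|D(w)|=25, |Ess(w)|=4:

[(4, 4, 0), (4, 6, 1), (6, 4, 1), (8, 1, 0)]


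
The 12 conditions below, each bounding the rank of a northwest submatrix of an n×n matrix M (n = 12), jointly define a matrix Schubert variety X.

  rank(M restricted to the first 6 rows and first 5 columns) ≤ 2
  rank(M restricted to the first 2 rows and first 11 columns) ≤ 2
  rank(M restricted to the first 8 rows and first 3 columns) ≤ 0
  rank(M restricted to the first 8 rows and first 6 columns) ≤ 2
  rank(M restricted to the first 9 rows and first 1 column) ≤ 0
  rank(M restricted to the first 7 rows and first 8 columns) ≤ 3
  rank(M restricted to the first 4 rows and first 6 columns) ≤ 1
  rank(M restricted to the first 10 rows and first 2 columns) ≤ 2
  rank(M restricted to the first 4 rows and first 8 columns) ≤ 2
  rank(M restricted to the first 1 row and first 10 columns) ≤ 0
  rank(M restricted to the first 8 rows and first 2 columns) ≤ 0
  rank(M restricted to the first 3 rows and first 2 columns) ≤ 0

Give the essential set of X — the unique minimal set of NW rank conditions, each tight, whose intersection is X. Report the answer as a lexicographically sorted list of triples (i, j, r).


Computing R[i][j] = min implied NW-rank bound (n=12, 12 conditions):

  R[1]: 0, 0, 0, 0, 0, 0, 0, 0, 0, 0, 1, 1
  R[2]: 0, 0, 0, 1, 1, 1, 1, 1, 1, 1, 2, 2
  R[3]: 0, 0, 0, 1, 1, 1, 2, 2, 2, 2, 3, 3
  R[4]: 0, 0, 0, 1, 1, 1, 2, 2, 3, 3, 4, 4
  R[5]: 0, 0, 0, 1, 2, 2, 3, 3, 4, 4, 5, 5
  R[6]: 0, 0, 0, 1, 2, 2, 3, 3, 4, 5, 6, 6
  R[7]: 0, 0, 0, 1, 2, 2, 3, 3, 4, 5, 6, 7
  R[8]: 0, 0, 0, 1, 2, 2, 3, 4, 5, 6, 7, 8
  R[9]: 0, 1, 1, 2, 3, 3, 4, 5, 6, 7, 8, 9
  R[10]: 1, 2, 2, 3, 4, 4, 5, 6, 7, 8, 9, 10
  R[11]: 1, 2, 3, 4, 5, 5, 6, 7, 8, 9, 10, 11
  R[12]: 1, 2, 3, 4, 5, 6, 7, 8, 9, 10, 11, 12

the unique w with this rank table is (11, 4, 7, 9, 5, 10, 12, 8, 2, 1, 3, 6).

7 SE-corners of the 42-cell Rothe diagram give Ess(w):

[(1, 10, 0), (4, 6, 1), (4, 8, 2), (7, 8, 3), (8, 3, 0), (8, 6, 2), (9, 1, 0)]


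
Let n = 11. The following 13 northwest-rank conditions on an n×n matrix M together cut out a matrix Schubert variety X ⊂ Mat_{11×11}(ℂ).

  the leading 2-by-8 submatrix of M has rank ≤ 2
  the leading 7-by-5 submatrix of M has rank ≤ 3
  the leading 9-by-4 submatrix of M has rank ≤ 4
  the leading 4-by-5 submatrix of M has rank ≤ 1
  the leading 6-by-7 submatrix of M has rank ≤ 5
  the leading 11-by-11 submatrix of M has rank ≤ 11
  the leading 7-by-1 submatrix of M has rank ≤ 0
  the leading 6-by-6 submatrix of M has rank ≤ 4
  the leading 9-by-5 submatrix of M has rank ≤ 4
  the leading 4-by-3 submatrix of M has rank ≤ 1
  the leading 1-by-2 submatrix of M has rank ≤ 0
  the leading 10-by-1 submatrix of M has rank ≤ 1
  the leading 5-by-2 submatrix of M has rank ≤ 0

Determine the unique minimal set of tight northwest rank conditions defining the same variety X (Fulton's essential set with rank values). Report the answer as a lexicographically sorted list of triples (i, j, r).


Recovering R(i,j) via the rank-extension bound from the 13 conditions:

  row 1: 0 | 0 | 1 | 1 | 1 | 1 | 1 | 1 | 1 | 1 | 1
  row 2: 0 | 0 | 1 | 1 | 1 | 2 | 2 | 2 | 2 | 2 | 2
  row 3: 0 | 0 | 1 | 1 | 1 | 2 | 3 | 3 | 3 | 3 | 3
  row 4: 0 | 0 | 1 | 1 | 1 | 2 | 3 | 4 | 4 | 4 | 4
  row 5: 0 | 0 | 1 | 2 | 2 | 3 | 4 | 5 | 5 | 5 | 5
  row 6: 0 | 1 | 2 | 3 | 3 | 4 | 5 | 6 | 6 | 6 | 6
  row 7: 0 | 1 | 2 | 3 | 3 | 4 | 5 | 6 | 7 | 7 | 7
  row 8: 1 | 2 | 3 | 4 | 4 | 5 | 6 | 7 | 8 | 8 | 8
  row 9: 1 | 2 | 3 | 4 | 4 | 5 | 6 | 7 | 8 | 9 | 9
  row 10: 1 | 2 | 3 | 4 | 5 | 6 | 7 | 8 | 9 | 10 | 10
  row 11: 1 | 2 | 3 | 4 | 5 | 6 | 7 | 8 | 9 | 10 | 11

hence w(1..11) = (3, 6, 7, 8, 4, 2, 9, 1, 10, 5, 11).

5 SE-corners of the 20-cell Rothe diagram give Ess(w):

[(4, 5, 1), (5, 2, 0), (7, 1, 0), (7, 5, 3), (9, 5, 4)]


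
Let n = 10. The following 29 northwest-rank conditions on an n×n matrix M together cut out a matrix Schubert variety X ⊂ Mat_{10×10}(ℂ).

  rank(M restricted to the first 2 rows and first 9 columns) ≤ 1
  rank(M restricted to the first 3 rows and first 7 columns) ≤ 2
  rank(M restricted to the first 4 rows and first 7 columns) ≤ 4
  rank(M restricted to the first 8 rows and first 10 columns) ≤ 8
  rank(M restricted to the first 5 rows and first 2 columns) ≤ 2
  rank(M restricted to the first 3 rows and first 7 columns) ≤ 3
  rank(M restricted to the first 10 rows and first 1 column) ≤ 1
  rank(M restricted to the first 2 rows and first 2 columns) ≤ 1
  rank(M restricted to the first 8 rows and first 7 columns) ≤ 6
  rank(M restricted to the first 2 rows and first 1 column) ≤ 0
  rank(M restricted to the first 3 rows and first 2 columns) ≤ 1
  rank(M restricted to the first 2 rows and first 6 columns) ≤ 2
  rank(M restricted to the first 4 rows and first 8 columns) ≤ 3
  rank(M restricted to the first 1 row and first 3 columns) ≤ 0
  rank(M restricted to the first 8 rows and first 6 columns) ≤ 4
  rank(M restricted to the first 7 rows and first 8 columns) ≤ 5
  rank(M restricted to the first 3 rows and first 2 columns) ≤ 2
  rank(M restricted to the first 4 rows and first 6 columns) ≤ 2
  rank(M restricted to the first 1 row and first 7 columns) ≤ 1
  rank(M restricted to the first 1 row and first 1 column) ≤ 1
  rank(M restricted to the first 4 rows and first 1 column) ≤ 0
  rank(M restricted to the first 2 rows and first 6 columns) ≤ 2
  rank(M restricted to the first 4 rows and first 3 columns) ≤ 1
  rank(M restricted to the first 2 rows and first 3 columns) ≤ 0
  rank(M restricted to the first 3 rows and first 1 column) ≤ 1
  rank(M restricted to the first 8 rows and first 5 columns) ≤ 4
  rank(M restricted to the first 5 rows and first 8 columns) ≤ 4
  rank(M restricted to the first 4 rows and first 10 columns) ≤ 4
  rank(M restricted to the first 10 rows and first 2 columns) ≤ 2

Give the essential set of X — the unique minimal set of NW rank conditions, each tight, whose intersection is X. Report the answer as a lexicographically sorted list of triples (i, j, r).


Propagating the 29 rank bounds to every northwest block:

  row 1: 0 0 0 1 1 1 1 1 1 1
  row 2: 0 0 0 1 1 1 1 1 1 2
  row 3: 0 1 1 2 2 2 2 2 2 3
  row 4: 0 1 1 2 2 2 3 3 3 4
  row 5: 1 2 2 3 3 3 4 4 4 5
  row 6: 1 2 3 4 4 4 5 5 5 6
  row 7: 1 2 3 4 4 4 5 5 6 7
  row 8: 1 2 3 4 4 4 5 6 7 8
  row 9: 1 2 3 4 5 5 6 7 8 9
  row 10: 1 2 3 4 5 6 7 8 9 10

the unique w with this rank table is (4, 10, 2, 7, 1, 3, 9, 8, 5, 6).

Rothe diagram D(w) (21 cells), 7 SE-corners (essential conditions):

[(2, 3, 0), (2, 9, 1), (4, 1, 0), (4, 3, 1), (4, 6, 2), (7, 8, 5), (8, 6, 4)]


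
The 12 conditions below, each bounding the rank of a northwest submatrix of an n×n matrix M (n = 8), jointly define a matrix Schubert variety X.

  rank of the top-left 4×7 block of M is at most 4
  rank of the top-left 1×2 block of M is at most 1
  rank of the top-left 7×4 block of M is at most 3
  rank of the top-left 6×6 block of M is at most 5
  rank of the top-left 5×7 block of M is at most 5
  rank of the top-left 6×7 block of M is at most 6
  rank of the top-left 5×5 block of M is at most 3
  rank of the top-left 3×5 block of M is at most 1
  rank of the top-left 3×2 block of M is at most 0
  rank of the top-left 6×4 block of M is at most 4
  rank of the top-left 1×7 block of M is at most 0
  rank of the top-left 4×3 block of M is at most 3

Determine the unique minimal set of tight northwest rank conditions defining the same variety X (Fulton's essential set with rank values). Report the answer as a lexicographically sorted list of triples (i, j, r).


Computing R[i][j] = min implied NW-rank bound (n=8, 12 conditions):

  R[1]: 0, 0, 0, 0, 0, 0, 0, 1
  R[2]: 0, 0, 1, 1, 1, 1, 1, 2
  R[3]: 0, 0, 1, 1, 1, 2, 2, 3
  R[4]: 1, 1, 2, 2, 2, 3, 3, 4
  R[5]: 1, 2, 3, 3, 3, 4, 4, 5
  R[6]: 1, 2, 3, 3, 4, 5, 5, 6
  R[7]: 1, 2, 3, 3, 4, 5, 6, 7
  R[8]: 1, 2, 3, 4, 5, 6, 7, 8

reading off 1-entries of Δ²R: w = (8, 3, 6, 1, 2, 5, 7, 4).

|D(w)|=15, |Ess(w)|=4:

[(1, 7, 0), (3, 2, 0), (3, 5, 1), (7, 4, 3)]


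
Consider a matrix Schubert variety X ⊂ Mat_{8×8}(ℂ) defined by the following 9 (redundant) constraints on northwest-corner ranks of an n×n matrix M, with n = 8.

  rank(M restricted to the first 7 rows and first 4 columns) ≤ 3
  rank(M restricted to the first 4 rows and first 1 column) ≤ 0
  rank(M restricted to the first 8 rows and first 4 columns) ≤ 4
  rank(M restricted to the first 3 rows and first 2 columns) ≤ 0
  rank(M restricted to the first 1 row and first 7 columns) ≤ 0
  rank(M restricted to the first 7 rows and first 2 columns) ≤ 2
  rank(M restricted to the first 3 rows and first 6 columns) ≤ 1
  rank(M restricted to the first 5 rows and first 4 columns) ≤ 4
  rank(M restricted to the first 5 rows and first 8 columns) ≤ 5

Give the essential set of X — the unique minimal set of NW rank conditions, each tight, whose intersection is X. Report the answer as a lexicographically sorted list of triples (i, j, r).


Reconstructing r_w from the 9 given conditions:

  i=1: 0 0 0 0 0 0 0 1
  i=2: 0 0 1 1 1 1 1 2
  i=3: 0 0 1 1 1 1 2 3
  i=4: 0 1 2 2 2 2 3 4
  i=5: 1 2 3 3 3 3 4 5
  i=6: 1 2 3 3 4 4 5 6
  i=7: 1 2 3 3 4 5 6 7
  i=8: 1 2 3 4 5 6 7 8

reading off 1-entries of Δ²R: w = (8, 3, 7, 2, 1, 5, 6, 4).

Fulton essential set (5 of the 17 Rothe cells):

[(1, 7, 0), (3, 2, 0), (3, 6, 1), (4, 1, 0), (7, 4, 3)]


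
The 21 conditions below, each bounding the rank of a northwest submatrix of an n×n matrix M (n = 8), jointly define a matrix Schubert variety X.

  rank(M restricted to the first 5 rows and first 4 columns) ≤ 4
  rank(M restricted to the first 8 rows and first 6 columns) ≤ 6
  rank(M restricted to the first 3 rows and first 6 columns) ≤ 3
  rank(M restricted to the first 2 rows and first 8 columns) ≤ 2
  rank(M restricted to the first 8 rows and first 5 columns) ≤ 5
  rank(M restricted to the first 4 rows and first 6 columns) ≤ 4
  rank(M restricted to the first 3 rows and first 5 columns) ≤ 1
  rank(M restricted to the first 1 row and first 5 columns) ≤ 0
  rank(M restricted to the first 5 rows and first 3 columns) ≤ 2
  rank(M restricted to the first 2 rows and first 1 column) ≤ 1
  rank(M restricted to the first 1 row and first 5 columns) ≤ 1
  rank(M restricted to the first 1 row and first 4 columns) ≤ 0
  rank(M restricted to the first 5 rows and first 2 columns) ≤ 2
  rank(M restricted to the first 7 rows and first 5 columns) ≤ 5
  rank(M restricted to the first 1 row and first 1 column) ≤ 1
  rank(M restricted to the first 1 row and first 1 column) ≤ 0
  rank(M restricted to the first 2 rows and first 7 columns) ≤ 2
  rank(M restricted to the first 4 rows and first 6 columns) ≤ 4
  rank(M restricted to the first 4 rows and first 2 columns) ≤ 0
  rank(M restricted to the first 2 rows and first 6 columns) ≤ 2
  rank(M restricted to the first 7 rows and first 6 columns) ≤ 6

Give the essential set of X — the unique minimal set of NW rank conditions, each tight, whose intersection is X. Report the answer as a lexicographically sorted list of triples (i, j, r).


The tightest implied rank at each (i,j), from the 21 conditions:

  R[1]: 0 | 0 | 0 | 0 | 0 | 1 | 1 | 1
  R[2]: 0 | 0 | 1 | 1 | 1 | 2 | 2 | 2
  R[3]: 0 | 0 | 1 | 1 | 1 | 2 | 3 | 3
  R[4]: 0 | 0 | 1 | 2 | 2 | 3 | 4 | 4
  R[5]: 1 | 1 | 2 | 3 | 3 | 4 | 5 | 5
  R[6]: 1 | 2 | 3 | 4 | 4 | 5 | 6 | 6
  R[7]: 1 | 2 | 3 | 4 | 5 | 6 | 7 | 7
  R[8]: 1 | 2 | 3 | 4 | 5 | 6 | 7 | 8

the unique w with this rank table is (6, 3, 7, 4, 1, 2, 5, 8).

Fulton essential set (3 of the 13 Rothe cells):

[(1, 5, 0), (3, 5, 1), (4, 2, 0)]
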